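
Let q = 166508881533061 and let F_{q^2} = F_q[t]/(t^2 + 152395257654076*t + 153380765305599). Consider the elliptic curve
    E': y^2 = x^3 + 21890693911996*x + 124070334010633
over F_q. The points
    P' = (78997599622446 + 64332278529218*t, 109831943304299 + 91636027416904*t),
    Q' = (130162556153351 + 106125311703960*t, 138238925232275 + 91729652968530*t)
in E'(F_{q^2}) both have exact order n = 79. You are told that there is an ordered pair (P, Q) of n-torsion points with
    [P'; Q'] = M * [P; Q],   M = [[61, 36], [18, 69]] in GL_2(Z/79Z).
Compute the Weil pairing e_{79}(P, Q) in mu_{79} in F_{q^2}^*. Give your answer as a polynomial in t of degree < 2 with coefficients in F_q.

Since e_{79}(P,P)=e_{79}(Q,Q)=1 and e_{79}(Q,P)=e_{79}(P,Q)^{-1}, expanding e_{79}(61*P + 36*Q,18*P + 69*Q) leaves e(P,Q)^det(M).
61*69 - 36*18 = 3561; reduced mod 79: det = 6, inverse 66.
Build f_{79,P'} and f_{79,Q'} via the 7-bit ladder of 79=1001111_2; evaluate at shifted divisors; quotient in F_{166508881533061^2}.
So e_{79}(P',Q') = 63387523027079 + 44088052415750*t.
Thus e_{79}(P,Q) = 142990050593273 + 19488588829294*t.

142990050593273 + 19488588829294*t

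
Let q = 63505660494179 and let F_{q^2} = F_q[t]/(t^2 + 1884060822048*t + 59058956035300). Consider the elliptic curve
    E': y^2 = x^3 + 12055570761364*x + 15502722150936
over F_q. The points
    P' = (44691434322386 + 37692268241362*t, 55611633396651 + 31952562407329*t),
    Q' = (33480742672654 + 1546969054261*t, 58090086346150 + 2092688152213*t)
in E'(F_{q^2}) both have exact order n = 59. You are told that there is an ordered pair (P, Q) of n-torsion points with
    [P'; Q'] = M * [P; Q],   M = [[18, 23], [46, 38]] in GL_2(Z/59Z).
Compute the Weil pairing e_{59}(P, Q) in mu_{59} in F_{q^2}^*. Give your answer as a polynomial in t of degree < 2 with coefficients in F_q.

e_{59}(aP+bQ,cP+dQ) = e_{59}(P,Q)^(ad-bc); with (a,b,c,d)=(18,23,46,38) this gives the det-59 law.
So e_{59}(P,Q) = e_{59}(P',Q')^{56}, since 39*56 = 1 mod 59.
Run Miller on y^2=x^3+12055570761364*x+15502722150936 over F_{63505660494179}: ladder 111011 (6 bits); e = f_P(D_Q)/f_Q(D_P).
e_{59}(P',Q') = 32645747973353 + 9076125811751*t.
Finally e_{59}(P,Q) = 46695791480163 + 13928954994084*t.

46695791480163 + 13928954994084*t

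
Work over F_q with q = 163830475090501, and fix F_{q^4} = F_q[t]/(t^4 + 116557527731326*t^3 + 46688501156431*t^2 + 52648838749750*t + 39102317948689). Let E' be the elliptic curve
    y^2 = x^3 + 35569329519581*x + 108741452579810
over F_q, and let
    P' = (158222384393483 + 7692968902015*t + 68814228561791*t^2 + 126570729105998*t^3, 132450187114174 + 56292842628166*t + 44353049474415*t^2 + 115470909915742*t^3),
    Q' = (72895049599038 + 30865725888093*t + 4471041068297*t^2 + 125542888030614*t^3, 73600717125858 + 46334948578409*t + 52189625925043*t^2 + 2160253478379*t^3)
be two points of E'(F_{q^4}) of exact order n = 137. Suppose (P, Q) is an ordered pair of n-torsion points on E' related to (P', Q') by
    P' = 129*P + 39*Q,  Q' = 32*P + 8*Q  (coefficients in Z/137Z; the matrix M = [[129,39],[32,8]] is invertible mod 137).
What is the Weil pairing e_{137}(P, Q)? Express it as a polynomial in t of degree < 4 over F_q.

e_{137}(aP+bQ,cP+dQ) = e_{137}(P,Q)^(ad-bc); with (a,b,c,d)=(129,39,32,8) this gives the det-137 law.
129*8 - 39*32 = -216; reduced mod 137: det = 58, inverse 26.
8-bit Miller (10001001) on E'/F_{163830475090501} with a'=35569329519581, b'=108741452579810: accumulate tangent/chord ratios at Q'+S and P'+S'.
Result: e(P',Q') = 958366782313 + 117278762480771*t + 124918893451043*t^2 + 63121838232697*t^3.
(958366782313 + 117278762480771*t + 124918893451043*t^2 + 63121838232697*t^3)^{26} mod (163830475090501,f) = 28875022310187 + 147421861711616*t + 117328579405319*t^2 + 151678211230564*t^3.

28875022310187 + 147421861711616*t + 117328579405319*t^2 + 151678211230564*t^3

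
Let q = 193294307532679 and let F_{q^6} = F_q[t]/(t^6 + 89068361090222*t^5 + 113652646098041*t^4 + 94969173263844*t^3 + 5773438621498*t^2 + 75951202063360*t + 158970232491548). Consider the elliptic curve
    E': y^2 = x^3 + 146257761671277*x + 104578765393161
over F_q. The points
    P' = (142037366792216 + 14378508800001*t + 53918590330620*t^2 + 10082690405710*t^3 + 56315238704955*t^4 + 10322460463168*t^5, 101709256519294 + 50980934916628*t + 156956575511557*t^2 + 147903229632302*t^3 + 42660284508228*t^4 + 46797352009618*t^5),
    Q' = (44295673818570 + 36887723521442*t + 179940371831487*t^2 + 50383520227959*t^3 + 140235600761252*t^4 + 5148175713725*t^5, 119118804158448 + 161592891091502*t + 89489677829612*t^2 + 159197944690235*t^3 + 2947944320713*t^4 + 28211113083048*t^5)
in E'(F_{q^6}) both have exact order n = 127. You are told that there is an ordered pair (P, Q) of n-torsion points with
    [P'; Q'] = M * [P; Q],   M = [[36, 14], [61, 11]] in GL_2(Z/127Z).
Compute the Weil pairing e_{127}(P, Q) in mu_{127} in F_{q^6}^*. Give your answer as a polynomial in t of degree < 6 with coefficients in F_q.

96307147385426 + 34021352203977*t + 108188748821622*t^2 + 158480756406976*t^3 + 87878959550029*t^4 + 107489247495985*t^5

Since e_{127}(P,P)=e_{127}(Q,Q)=1 and e_{127}(Q,P)=e_{127}(P,Q)^{-1}, expanding e_{127}(36*P + 14*Q,61*P + 11*Q) leaves e(P,Q)^det(M).
Inverting 50 mod 127: 94. Thus e_{127}(P,Q) = e(P',Q')^{94}.
Miller loop for e_{127} over F_{193294307532679^6}: bits of 127 = 1111111; 6 double steps + 6 add steps, l/v at each.
e_{127}(P',Q') = 137416507554183 + 615736329603*t + 106760559922315*t^2 + 137302612373117*t^3 + 63382458521394*t^4 + 42484527885487*t^5.
Finally e_{127}(P,Q) = 96307147385426 + 34021352203977*t + 108188748821622*t^2 + 158480756406976*t^3 + 87878959550029*t^4 + 107489247495985*t^5.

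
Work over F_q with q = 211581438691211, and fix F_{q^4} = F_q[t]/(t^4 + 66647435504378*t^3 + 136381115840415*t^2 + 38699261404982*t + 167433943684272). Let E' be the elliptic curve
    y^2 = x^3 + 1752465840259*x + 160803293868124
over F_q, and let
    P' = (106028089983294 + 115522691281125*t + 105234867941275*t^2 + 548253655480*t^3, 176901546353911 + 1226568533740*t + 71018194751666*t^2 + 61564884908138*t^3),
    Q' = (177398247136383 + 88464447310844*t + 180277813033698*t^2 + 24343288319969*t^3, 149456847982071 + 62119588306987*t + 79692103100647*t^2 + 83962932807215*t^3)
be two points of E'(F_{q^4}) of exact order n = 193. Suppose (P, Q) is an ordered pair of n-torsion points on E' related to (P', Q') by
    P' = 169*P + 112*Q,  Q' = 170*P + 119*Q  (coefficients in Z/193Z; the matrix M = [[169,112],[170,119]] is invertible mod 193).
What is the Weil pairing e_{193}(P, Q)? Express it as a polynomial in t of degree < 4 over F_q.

Alternating bilinearity on E[193] (values in mu_{193} in F_{211581438691211^4}) gives e(P',Q') = e(P,Q)^det(M).
So e_{193}(P,Q) = e_{193}(P',Q')^{122}, since 106*122 = 1 mod 193.
n = 193 = (11000001)_2 (8 bits, wt 3); accumulate f_{193,P'}(Q'+S)/f_{193,P'}(S) along the 7-step ladder.
So e_{193}(P',Q') = 95265979114893 + 152406992805154*t + 16921638366343*t^2 + 56945381696956*t^3.
Finally e_{193}(P,Q) = 73293482011012 + 79029919239887*t + 110591654595610*t^2 + 189815815648712*t^3.

73293482011012 + 79029919239887*t + 110591654595610*t^2 + 189815815648712*t^3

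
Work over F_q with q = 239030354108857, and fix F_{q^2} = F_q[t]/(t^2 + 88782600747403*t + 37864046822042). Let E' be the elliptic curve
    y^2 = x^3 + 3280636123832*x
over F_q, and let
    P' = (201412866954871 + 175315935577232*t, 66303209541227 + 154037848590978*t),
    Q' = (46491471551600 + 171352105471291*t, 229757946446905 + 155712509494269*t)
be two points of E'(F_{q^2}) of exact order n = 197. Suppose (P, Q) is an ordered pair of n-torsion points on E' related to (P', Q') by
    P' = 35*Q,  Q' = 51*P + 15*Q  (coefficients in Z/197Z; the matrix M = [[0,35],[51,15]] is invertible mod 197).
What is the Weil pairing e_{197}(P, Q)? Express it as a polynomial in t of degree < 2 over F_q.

e_{197}(aP+bQ,cP+dQ) = e_{197}(P,Q)^(ad-bc); with (a,b,c,d)=(0,35,51,15) this gives the det-197 law.
Inverting 185 mod 197: 82. Thus e_{197}(P,Q) = e(P',Q')^{82}.
Miller loop for e_{197} over F_{239030354108857^2}: bits of 197 = 11000101; 7 double steps + 3 add steps, l/v at each.
Result: e(P',Q') = 173048163160392 + 63274631814894*t.
(173048163160392 + 63274631814894*t)^{82} mod (239030354108857,f) = 12813767575071 + 208926090898827*t.

12813767575071 + 208926090898827*t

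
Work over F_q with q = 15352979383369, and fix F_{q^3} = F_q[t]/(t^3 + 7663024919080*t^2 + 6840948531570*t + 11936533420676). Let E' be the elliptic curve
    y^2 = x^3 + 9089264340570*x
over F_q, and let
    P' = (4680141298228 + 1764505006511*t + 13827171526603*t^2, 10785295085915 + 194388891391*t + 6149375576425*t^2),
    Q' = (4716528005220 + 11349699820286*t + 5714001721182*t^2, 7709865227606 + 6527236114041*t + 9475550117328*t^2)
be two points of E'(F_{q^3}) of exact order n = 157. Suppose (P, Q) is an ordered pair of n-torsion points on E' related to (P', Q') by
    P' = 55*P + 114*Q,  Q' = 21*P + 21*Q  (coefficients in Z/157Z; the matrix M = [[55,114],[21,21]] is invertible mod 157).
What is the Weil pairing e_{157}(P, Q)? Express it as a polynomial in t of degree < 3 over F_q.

7818080555077 + 12112900683269*t + 1245122727414*t^2

Since e_{157}(P,P)=e_{157}(Q,Q)=1 and e_{157}(Q,P)=e_{157}(P,Q)^{-1}, expanding e_{157}(55*P + 114*Q,21*P + 21*Q) leaves e(P,Q)^det(M).
55*21 - 114*21 = -1239; reduced mod 157: det = 17, inverse 37.
Build f_{157,P'} and f_{157,Q'} via the 8-bit ladder of 157=10011101_2; evaluate at shifted divisors; quotient in F_{15352979383369^3}.
Result: e(P',Q') = 3815899574813 + 12669956487931*t + 4639526978297*t^2.
Finally e_{157}(P,Q) = 7818080555077 + 12112900683269*t + 1245122727414*t^2.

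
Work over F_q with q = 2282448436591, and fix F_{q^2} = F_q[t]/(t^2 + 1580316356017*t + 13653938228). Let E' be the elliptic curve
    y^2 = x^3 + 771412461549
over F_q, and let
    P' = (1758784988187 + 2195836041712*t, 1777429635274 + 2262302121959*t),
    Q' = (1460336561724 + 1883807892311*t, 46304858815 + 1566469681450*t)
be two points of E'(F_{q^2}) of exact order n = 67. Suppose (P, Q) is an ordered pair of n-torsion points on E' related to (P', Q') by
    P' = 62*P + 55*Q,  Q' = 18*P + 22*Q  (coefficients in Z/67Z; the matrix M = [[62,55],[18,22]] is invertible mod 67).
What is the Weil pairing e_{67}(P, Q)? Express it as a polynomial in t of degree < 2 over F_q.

e_{67}(aP+bQ,cP+dQ) = e_{67}(P,Q)^(ad-bc); with (a,b,c,d)=(62,55,18,22) this gives the det-67 law.
det(M) mod 67 = 39; its inverse in (Z/67)^* is 55 (check: 39*55 mod 67 = 1).
Miller loop for e_{67} over F_{2282448436591^2}: bits of 67 = 1000011; 6 double steps + 2 add steps, l/v at each.
f_P(D_Q)/f_Q(D_P) = 2190554511985 + 2229304642265*t.
Finally e_{67}(P,Q) = 378820962267 + 242047288075*t.

378820962267 + 242047288075*t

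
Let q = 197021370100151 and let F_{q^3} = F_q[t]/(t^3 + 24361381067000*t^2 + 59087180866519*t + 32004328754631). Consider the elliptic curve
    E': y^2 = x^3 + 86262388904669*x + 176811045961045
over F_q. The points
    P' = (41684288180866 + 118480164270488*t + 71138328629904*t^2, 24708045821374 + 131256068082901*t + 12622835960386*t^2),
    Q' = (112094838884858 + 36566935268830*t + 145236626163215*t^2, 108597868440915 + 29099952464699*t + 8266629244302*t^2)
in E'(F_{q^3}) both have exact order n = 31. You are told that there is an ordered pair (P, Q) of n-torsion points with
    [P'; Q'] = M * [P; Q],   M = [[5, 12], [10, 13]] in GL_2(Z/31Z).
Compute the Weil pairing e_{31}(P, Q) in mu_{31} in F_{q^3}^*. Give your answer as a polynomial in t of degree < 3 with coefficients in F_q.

22207267282493 + 88189911192942*t + 151791704045912*t^2

e_{31}(aP+bQ,cP+dQ) = e_{31}(P,Q)^(ad-bc); with (a,b,c,d)=(5,12,10,13) this gives the det-31 law.
So e_{31}(P,Q) = e_{31}(P',Q')^{9}, since 7*9 = 1 mod 31.
Double-and-add over 11111: 5-1 doublings, 5-1 additions; each step l_{T,T}/v_{2T} or l_{T,P'}/v at Q'+S for random S.
f_P(D_Q)/f_Q(D_P) = 122187924989534 + 146346832301548*t + 10333539914464*t^2.
Hence e(P,Q) = 22207267282493 + 88189911192942*t + 151791704045912*t^2 in F_{197021370100151^3}^*.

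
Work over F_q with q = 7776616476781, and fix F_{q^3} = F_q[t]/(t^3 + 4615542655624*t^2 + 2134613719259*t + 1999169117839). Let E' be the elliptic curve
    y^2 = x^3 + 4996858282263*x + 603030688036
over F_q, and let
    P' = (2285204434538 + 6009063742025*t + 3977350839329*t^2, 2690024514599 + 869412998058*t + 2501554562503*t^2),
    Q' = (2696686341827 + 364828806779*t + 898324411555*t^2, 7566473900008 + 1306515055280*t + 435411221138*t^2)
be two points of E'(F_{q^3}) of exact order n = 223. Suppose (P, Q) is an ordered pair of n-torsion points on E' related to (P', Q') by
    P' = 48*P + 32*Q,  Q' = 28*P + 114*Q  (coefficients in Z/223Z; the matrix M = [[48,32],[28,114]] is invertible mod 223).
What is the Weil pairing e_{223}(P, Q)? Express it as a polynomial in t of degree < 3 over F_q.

3208928772004 + 5334669995059*t + 5836045643644*t^2

Since e_{223}(P,P)=e_{223}(Q,Q)=1 and e_{223}(Q,P)=e_{223}(P,Q)^{-1}, expanding e_{223}(48*P + 32*Q,28*P + 114*Q) leaves e(P,Q)^det(M).
det(M) mod 223 = 116; its inverse in (Z/223)^* is 25 (check: 116*25 mod 223 = 1).
Build f_{223,P'} and f_{223,Q'} via the 8-bit ladder of 223=11011111_2; evaluate at shifted divisors; quotient in F_{7776616476781^3}.
Miller gives e_{223}(P',Q') = 7073018508844 + 1868114771007*t + 470043824701*t^2 in F_{7776616476781^3}.
Hence e(P,Q) = 3208928772004 + 5334669995059*t + 5836045643644*t^2 in F_{7776616476781^3}^*.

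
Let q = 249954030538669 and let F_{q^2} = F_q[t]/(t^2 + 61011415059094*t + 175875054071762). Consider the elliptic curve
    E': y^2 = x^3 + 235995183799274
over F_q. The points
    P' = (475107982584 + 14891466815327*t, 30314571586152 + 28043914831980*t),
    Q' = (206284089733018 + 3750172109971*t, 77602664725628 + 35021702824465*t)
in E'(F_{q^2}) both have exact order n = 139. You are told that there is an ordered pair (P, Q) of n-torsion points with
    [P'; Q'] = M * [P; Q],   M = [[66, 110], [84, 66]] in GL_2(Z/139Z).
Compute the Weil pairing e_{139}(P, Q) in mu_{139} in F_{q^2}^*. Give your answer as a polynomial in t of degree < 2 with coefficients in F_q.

Under M = [[66,110],[84,66]] in GL_2(Z/139), e_{139}(P',Q') = e_{139}(P,Q)^(66*66-110*84 mod 139).
det(M) mod 139 = 120; its inverse in (Z/139)^* is 117 (check: 120*117 mod 139 = 1).
8-bit Miller (10001011) on E'/F_{249954030538669} with a'=0, b'=235995183799274: accumulate tangent/chord ratios at Q'+S and P'+S'.
Result: e(P',Q') = 99849217074920 + 24731042590983*t.
Raise to 117: e(P,Q) = 86980632097570 + 21712295645032*t in mu_{139}.

86980632097570 + 21712295645032*t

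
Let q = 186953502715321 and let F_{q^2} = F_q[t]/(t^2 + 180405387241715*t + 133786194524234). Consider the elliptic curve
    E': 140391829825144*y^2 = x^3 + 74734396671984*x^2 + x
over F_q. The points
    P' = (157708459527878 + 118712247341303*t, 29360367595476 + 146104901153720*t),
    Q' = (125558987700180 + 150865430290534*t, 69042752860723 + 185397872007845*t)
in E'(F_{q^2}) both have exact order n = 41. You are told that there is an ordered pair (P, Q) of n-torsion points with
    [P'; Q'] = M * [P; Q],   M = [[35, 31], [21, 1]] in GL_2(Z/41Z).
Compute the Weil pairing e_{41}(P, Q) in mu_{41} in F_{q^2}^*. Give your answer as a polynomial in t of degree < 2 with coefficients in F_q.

182623039311892 + 143562742627966*t

e_{41} is bilinear + alternating on E[41], so e_{41}(35*P + 31*Q, 21*P + 1*Q) = e_{41}(P,Q)^(35*1-31*21).
Inverting 40 mod 41: 40. Thus e_{41}(P,Q) = e(P',Q')^{40}.
Set x_W=29351757559013*u+83495735610313, y_W=29351757559013*v; then E': y_W^2=x_W^3+183950978879338*x_W+164131352744914.
Miller loop for e_{41} over F_{186953502715321^2}: bits of 41 = 101001; 5 double steps + 2 add steps, l/v at each.
e_{41}(P',Q') = 138776107772454 + 43390760087355*t.
e_{41}(P,Q) = (138776107772454 + 43390760087355*t)^{40} = 182623039311892 + 143562742627966*t.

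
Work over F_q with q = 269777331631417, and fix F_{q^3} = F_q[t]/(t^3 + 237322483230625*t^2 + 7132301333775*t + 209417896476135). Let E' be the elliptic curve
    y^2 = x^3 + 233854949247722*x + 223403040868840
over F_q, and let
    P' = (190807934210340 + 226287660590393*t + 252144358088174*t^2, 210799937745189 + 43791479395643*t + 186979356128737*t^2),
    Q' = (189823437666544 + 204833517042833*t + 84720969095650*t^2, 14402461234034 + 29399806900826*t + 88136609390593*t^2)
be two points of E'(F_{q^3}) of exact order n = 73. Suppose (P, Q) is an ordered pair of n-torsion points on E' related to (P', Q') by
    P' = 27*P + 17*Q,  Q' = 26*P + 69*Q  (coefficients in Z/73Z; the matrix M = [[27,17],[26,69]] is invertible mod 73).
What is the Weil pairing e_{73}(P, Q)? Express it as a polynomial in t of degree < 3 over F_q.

Alternating bilinearity on E[73] (values in mu_{73} in F_{269777331631417^3}) gives e(P',Q') = e(P,Q)^det(M).
So e_{73}(P,Q) = e_{73}(P',Q')^{58}, since 34*58 = 1 mod 73.
n = 73 = (1001001)_2 (7 bits, wt 3); accumulate f_{73,P'}(Q'+S)/f_{73,P'}(S) along the 6-step ladder.
Result: e(P',Q') = 110389270216202 + 261208362504597*t + 21158924312503*t^2.
(110389270216202 + 261208362504597*t + 21158924312503*t^2)^{58} mod (269777331631417,f) = 138442010550023 + 116804308023755*t + 219732765605269*t^2.

138442010550023 + 116804308023755*t + 219732765605269*t^2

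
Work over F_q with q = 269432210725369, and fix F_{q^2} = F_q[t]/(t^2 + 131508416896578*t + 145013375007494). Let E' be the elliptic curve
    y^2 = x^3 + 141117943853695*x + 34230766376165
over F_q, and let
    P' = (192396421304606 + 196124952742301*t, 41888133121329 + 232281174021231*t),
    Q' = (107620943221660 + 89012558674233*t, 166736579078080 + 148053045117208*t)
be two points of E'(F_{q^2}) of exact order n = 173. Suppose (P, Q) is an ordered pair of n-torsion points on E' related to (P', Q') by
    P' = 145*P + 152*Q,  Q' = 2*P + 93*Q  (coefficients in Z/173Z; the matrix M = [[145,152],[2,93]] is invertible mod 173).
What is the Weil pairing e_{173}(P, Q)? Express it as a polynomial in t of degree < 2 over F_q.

118648300964851 + 178808852634281*t

Under M = [[145,152],[2,93]] in GL_2(Z/173), e_{173}(P',Q') = e_{173}(P,Q)^(145*93-152*2 mod 173).
Inverting 33 mod 173: 21. Thus e_{173}(P,Q) = e(P',Q')^{21}.
Build f_{173,P'} and f_{173,Q'} via the 8-bit ladder of 173=10101101_2; evaluate at shifted divisors; quotient in F_{269432210725369^2}.
The quotient is 76996051918306 + 8209468195702*t.
e_{173}(P,Q) = (76996051918306 + 8209468195702*t)^{21} = 118648300964851 + 178808852634281*t.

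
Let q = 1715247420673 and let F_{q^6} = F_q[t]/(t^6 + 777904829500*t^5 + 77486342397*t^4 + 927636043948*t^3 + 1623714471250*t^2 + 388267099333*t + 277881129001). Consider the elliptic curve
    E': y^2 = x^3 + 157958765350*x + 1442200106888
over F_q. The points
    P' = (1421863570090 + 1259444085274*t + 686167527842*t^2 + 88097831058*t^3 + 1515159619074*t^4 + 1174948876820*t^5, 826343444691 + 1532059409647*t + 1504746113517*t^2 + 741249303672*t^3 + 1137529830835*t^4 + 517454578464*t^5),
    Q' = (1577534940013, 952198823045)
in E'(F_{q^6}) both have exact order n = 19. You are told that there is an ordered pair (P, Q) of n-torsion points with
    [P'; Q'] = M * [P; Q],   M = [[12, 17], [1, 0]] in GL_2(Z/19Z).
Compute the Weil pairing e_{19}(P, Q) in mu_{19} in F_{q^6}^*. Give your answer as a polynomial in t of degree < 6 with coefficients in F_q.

1340557044497 + 1107041617565*t + 1442167363572*t^2 + 108606202996*t^3 + 925553306279*t^4 + 1520089180173*t^5

e_{19}(aP+bQ,cP+dQ) = e_{19}(P,Q)^(ad-bc); with (a,b,c,d)=(12,17,1,0) this gives the det-19 law.
12*0 - 17*1 = -17; reduced mod 19: det = 2, inverse 10.
Miller loop for e_{19} over F_{1715247420673^6}: bits of 19 = 10011; 4 double steps + 2 add steps, l/v at each.
So e_{19}(P',Q') = 1470956250849 + 1517643243639*t + 1281227362752*t^2 + 393058986830*t^3 + 192716276258*t^4 + 391736436998*t^5.
Thus e_{19}(P,Q) = 1340557044497 + 1107041617565*t + 1442167363572*t^2 + 108606202996*t^3 + 925553306279*t^4 + 1520089180173*t^5.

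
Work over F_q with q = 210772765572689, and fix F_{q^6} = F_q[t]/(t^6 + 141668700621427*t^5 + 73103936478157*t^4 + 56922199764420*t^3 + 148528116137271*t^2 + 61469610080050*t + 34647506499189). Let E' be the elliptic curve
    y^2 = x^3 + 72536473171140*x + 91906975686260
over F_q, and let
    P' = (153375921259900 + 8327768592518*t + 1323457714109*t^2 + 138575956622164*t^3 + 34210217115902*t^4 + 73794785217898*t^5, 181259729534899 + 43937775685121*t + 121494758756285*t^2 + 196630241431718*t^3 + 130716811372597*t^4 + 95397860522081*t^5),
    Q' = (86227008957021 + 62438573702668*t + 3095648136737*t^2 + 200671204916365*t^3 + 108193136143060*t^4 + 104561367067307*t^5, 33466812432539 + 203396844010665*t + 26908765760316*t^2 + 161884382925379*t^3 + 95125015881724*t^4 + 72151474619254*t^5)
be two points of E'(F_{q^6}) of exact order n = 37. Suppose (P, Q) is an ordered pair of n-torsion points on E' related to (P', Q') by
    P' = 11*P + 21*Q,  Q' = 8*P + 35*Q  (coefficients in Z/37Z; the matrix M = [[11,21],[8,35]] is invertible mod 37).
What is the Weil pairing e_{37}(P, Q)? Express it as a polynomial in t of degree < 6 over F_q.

35431609333257 + 133626068234663*t + 146739240157287*t^2 + 21654620465423*t^3 + 11743045414260*t^4 + 187953380326070*t^5

e_{37} is bilinear + alternating on E[37], so e_{37}(11*P + 21*Q, 8*P + 35*Q) = e_{37}(P,Q)^(11*35-21*8).
det M = 11*35 - 21*8 = 217 = 32 (mod 37); 32^{-1} = 22 (mod 37).
Build f_{37,P'} and f_{37,Q'} via the 6-bit ladder of 37=100101_2; evaluate at shifted divisors; quotient in F_{210772765572689^6}.
The quotient is 162661962614011 + 171512730583878*t + 171363023908061*t^2 + 105378362198995*t^3 + 88296281774560*t^4 + 41938372866938*t^5.
Finally e_{37}(P,Q) = 35431609333257 + 133626068234663*t + 146739240157287*t^2 + 21654620465423*t^3 + 11743045414260*t^4 + 187953380326070*t^5.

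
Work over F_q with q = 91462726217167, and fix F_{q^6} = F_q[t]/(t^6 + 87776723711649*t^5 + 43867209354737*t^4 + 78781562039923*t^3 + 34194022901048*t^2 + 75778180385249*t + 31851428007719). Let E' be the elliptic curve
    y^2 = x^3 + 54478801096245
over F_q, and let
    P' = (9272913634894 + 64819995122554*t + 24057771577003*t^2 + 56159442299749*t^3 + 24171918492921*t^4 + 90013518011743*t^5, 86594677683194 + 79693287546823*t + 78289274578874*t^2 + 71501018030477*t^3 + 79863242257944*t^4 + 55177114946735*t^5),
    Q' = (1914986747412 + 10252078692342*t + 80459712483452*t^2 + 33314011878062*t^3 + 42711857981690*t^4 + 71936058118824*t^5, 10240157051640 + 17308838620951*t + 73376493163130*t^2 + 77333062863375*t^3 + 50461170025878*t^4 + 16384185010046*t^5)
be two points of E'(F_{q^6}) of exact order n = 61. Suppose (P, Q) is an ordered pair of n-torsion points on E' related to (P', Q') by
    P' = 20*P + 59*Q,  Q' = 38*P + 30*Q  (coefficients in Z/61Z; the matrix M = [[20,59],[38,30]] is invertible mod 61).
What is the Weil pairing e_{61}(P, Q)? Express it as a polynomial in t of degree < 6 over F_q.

Under M = [[20,59],[38,30]] in GL_2(Z/61), e_{61}(P',Q') = e_{61}(P,Q)^(20*30-59*38 mod 61).
det M = 20*30 - 59*38 = -1642 = 5 (mod 61); 5^{-1} = 49 (mod 61).
Build f_{61,P'} and f_{61,Q'} via the 6-bit ladder of 61=111101_2; evaluate at shifted divisors; quotient in F_{91462726217167^6}.
So e_{61}(P',Q') = 4126602188694 + 10333777189791*t + 35416998315646*t^2 + 70722769211742*t^3 + 23178456674994*t^4 + 73716289986842*t^5.
Hence e(P,Q) = 19908081487257 + 34235663246872*t + 34409310537141*t^2 + 81204128209691*t^3 + 59445867358226*t^4 + 71963638448902*t^5 in F_{91462726217167^6}^*.

19908081487257 + 34235663246872*t + 34409310537141*t^2 + 81204128209691*t^3 + 59445867358226*t^4 + 71963638448902*t^5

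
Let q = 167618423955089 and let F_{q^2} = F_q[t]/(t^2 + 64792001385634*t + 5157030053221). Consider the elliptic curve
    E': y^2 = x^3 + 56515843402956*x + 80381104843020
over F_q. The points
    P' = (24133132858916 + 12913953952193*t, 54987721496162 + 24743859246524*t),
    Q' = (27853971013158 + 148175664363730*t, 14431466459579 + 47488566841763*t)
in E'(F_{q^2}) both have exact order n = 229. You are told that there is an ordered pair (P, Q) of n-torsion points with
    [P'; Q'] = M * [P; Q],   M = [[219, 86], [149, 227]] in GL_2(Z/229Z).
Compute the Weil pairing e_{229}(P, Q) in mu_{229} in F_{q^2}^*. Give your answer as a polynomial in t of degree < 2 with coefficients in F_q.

e_{229}(aP+bQ,cP+dQ) = e_{229}(P,Q)^(ad-bc); with (a,b,c,d)=(219,86,149,227) this gives the det-229 law.
det(M) mod 229 = 30; its inverse in (Z/229)^* is 84 (check: 30*84 mod 229 = 1).
Build f_{229,P'} and f_{229,Q'} via the 8-bit ladder of 229=11100101_2; evaluate at shifted divisors; quotient in F_{167618423955089^2}.
Miller gives e_{229}(P',Q') = 88367392980957 + 163459556347419*t in F_{167618423955089^2}.
Finally e_{229}(P,Q) = 7310899137560 + 24277675512678*t.

7310899137560 + 24277675512678*t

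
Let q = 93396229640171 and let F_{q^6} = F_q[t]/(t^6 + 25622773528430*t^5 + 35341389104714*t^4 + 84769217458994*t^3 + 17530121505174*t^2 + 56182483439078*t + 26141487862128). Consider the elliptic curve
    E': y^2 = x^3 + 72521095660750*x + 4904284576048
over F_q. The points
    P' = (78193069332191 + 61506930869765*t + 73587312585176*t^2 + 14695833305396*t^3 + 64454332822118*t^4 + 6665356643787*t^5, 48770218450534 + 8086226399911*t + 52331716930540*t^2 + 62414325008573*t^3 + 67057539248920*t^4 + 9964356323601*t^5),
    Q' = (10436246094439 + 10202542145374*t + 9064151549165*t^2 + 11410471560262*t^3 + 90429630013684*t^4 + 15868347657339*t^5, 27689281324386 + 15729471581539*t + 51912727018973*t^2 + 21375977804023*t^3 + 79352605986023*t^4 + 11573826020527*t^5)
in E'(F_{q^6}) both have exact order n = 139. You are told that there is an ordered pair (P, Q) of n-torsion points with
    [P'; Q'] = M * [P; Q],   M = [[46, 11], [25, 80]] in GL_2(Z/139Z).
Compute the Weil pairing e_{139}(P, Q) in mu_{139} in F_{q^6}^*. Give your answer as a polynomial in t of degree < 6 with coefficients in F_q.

Since e_{139}(P,P)=e_{139}(Q,Q)=1 and e_{139}(Q,P)=e_{139}(P,Q)^{-1}, expanding e_{139}(46*P + 11*Q,25*P + 80*Q) leaves e(P,Q)^det(M).
det(M) mod 139 = 69; its inverse in (Z/139)^* is 137 (check: 69*137 mod 139 = 1).
Build f_{139,P'} and f_{139,Q'} via the 8-bit ladder of 139=10001011_2; evaluate at shifted divisors; quotient in F_{93396229640171^6}.
f_P(D_Q)/f_Q(D_P) = 43201843607970 + 35054523747615*t + 46250869586221*t^2 + 77416217931457*t^3 + 38392202554287*t^4 + 49162036335918*t^5.
Finally e_{139}(P,Q) = 62036197535939 + 17152026111184*t + 28211772572016*t^2 + 75846040237761*t^3 + 40374932552337*t^4 + 22392484662464*t^5.

62036197535939 + 17152026111184*t + 28211772572016*t^2 + 75846040237761*t^3 + 40374932552337*t^4 + 22392484662464*t^5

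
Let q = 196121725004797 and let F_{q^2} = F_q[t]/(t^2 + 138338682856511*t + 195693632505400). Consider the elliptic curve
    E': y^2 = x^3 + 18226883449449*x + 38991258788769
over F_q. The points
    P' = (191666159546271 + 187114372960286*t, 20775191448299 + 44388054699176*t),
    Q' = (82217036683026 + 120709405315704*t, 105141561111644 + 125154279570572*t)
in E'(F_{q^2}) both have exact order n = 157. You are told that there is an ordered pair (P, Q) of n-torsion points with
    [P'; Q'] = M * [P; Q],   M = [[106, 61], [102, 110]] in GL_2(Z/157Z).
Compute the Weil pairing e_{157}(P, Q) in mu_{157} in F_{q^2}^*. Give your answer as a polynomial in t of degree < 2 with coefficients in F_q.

30280080203998 + 128030056784412*t

Under M = [[106,61],[102,110]] in GL_2(Z/157), e_{157}(P',Q') = e_{157}(P,Q)^(106*110-61*102 mod 157).
Inverting 100 mod 157: 11. Thus e_{157}(P,Q) = e(P',Q')^{11}.
Run Miller on y^2=x^3+18226883449449*x+38991258788769 over F_{196121725004797}: ladder 10011101 (8 bits); e = f_P(D_Q)/f_Q(D_P).
The quotient is 154563026730845 + 38941776405831*t.
e_{157}(P,Q) = (154563026730845 + 38941776405831*t)^{11} = 30280080203998 + 128030056784412*t.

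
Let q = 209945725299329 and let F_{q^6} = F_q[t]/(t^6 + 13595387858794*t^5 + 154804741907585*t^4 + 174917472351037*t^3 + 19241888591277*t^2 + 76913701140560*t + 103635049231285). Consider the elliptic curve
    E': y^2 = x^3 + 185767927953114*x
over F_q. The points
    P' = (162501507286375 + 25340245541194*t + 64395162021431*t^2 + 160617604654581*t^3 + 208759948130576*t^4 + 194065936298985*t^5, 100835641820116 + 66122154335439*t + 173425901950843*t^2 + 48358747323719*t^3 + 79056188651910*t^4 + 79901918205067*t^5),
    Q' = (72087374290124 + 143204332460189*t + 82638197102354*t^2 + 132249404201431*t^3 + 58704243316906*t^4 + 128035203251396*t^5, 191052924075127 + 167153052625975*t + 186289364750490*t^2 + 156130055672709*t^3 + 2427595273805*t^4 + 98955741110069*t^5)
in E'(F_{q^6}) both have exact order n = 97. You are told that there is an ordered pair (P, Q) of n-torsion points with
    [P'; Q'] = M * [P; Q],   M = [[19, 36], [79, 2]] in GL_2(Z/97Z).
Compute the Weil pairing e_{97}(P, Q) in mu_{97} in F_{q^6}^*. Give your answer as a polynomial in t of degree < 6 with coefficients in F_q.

49098352609159 + 194531919876440*t + 204866723103994*t^2 + 180267858903959*t^3 + 208196152249930*t^4 + 130463859716194*t^5

Since e_{97}(P,P)=e_{97}(Q,Q)=1 and e_{97}(Q,P)=e_{97}(P,Q)^{-1}, expanding e_{97}(19*P + 36*Q,79*P + 2*Q) leaves e(P,Q)^det(M).
Hence e(P,Q) = e(P',Q')^{14} where 14 = 7^{-1} mod 97.
Build f_{97,P'} and f_{97,Q'} via the 7-bit ladder of 97=1100001_2; evaluate at shifted divisors; quotient in F_{209945725299329^6}.
e_{97}(P',Q') = 36187477879239 + 134517329561245*t + 94887490719802*t^2 + 104104663700464*t^3 + 190932841823675*t^4 + 206155288054150*t^5.
Raise to 14: e(P,Q) = 49098352609159 + 194531919876440*t + 204866723103994*t^2 + 180267858903959*t^3 + 208196152249930*t^4 + 130463859716194*t^5 in mu_{97}.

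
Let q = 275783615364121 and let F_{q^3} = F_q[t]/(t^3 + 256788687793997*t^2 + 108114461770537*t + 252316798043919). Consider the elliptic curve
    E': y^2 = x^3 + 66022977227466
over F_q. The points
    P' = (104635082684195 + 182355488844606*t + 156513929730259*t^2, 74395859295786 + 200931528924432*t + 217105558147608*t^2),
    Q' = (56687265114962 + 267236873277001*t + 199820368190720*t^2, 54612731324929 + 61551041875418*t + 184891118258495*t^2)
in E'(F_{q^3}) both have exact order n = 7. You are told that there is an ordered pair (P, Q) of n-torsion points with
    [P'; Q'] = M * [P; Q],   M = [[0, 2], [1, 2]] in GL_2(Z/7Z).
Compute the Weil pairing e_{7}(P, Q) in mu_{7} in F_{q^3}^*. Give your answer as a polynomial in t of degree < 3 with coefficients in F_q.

129782693951825 + 164206575295444*t + 194597715248138*t^2

e_{7} is bilinear + alternating on E[7], so e_{7}(2*Q, 1*P + 2*Q) = e_{7}(P,Q)^(0*2-2*1).
det(M) mod 7 = 5; its inverse in (Z/7)^* is 3 (check: 5*3 mod 7 = 1).
Double-and-add over 111: 3-1 doublings, 3-1 additions; each step l_{T,T}/v_{2T} or l_{T,P'}/v at Q'+S for random S.
e_{7}(P',Q') = 4899318553315 + 215387998464069*t + 148298824643888*t^2.
Raise to 3: e(P,Q) = 129782693951825 + 164206575295444*t + 194597715248138*t^2 in mu_{7}.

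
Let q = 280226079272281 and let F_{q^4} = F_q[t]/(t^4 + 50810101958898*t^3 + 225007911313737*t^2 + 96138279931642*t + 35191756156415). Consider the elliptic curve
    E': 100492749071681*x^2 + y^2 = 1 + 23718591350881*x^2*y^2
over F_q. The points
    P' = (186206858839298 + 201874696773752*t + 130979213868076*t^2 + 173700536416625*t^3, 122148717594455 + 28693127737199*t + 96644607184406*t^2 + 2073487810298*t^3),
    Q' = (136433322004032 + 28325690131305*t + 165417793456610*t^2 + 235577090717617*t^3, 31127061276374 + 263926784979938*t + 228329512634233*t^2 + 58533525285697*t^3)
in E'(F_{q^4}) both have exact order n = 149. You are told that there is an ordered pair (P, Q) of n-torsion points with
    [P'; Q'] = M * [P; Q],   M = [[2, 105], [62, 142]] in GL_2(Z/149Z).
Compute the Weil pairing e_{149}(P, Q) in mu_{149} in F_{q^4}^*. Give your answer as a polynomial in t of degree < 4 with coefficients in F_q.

e_{149} is bilinear + alternating on E[149], so e_{149}(2*P + 105*Q, 62*P + 142*Q) = e_{149}(P,Q)^(2*142-105*62).
det M = 2*142 - 105*62 = -6226 = 32 (mod 149); 32^{-1} = 14 (mod 149).
Map (x,y)_Ed via u=(1+y)/(1-y), v=(1+y)/((1-y)x) to Montgomery A=111157535209503,B=42101353288349; then to (a',b')=(164652895465828,12468011415291).
Miller loop for e_{149} over F_{280226079272281^4}: bits of 149 = 10010101; 7 double steps + 3 add steps, l/v at each.
Miller gives e_{149}(P',Q') = 108226473997009 + 38120927931435*t + 15739718221769*t^2 + 269407357551606*t^3 in F_{280226079272281^4}.
(108226473997009 + 38120927931435*t + 15739718221769*t^2 + 269407357551606*t^3)^{14} mod (280226079272281,f) = 78818557345000 + 102714237169478*t + 20293678896549*t^2 + 91798065291654*t^3.

78818557345000 + 102714237169478*t + 20293678896549*t^2 + 91798065291654*t^3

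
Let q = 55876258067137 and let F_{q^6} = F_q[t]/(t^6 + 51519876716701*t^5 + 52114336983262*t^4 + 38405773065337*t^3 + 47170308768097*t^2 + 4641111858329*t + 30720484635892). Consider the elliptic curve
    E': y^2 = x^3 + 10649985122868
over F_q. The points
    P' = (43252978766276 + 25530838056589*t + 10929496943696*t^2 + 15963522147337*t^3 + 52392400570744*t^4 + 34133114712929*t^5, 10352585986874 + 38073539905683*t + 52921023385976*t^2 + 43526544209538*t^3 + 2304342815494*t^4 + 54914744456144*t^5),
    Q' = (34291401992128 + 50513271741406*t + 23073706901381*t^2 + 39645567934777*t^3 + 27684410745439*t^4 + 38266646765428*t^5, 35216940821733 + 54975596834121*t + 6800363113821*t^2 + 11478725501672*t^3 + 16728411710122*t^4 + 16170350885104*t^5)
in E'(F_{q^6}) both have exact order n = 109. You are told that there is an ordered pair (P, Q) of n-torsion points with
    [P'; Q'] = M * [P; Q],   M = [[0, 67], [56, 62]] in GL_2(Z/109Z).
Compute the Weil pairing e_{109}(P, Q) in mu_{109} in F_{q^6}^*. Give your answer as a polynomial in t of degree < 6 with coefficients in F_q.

e_{109}(aP+bQ,cP+dQ) = e_{109}(P,Q)^(ad-bc); with (a,b,c,d)=(0,67,56,62) this gives the det-109 law.
So e_{109}(P,Q) = e_{109}(P',Q')^{45}, since 63*45 = 1 mod 109.
Build f_{109,P'} and f_{109,Q'} via the 7-bit ladder of 109=1101101_2; evaluate at shifted divisors; quotient in F_{55876258067137^6}.
So e_{109}(P',Q') = 32760752009133 + 25195137411916*t + 22014806434768*t^2 + 31542018391084*t^3 + 29538166235183*t^4 + 41431884150041*t^5.
Thus e_{109}(P,Q) = 29494369796070 + 42262330698006*t + 13864273685617*t^2 + 13579264087581*t^3 + 5214623056776*t^4 + 10851856713497*t^5.

29494369796070 + 42262330698006*t + 13864273685617*t^2 + 13579264087581*t^3 + 5214623056776*t^4 + 10851856713497*t^5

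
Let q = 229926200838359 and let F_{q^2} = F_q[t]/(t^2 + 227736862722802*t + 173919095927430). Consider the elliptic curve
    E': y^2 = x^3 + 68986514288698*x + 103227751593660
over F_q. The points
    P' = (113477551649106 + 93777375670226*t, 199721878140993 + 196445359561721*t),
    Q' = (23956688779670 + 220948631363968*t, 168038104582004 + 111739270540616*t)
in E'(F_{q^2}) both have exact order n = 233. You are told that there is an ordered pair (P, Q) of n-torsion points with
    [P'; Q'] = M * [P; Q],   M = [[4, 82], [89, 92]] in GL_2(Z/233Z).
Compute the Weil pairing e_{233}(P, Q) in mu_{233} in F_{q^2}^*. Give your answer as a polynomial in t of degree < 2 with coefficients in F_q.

5876092506006 + 36576830327133*t

Under M = [[4,82],[89,92]] in GL_2(Z/233), e_{233}(P',Q') = e_{233}(P,Q)^(4*92-82*89 mod 233).
4*92 - 82*89 = -6930; reduced mod 233: det = 60, inverse 167.
Double-and-add over 11101001: 8-1 doublings, 5-1 additions; each step l_{T,T}/v_{2T} or l_{T,P'}/v at Q'+S for random S.
Miller gives e_{233}(P',Q') = 62578502981528 + 210606561465280*t in F_{229926200838359^2}.
e_{233}(P,Q) = (62578502981528 + 210606561465280*t)^{167} = 5876092506006 + 36576830327133*t.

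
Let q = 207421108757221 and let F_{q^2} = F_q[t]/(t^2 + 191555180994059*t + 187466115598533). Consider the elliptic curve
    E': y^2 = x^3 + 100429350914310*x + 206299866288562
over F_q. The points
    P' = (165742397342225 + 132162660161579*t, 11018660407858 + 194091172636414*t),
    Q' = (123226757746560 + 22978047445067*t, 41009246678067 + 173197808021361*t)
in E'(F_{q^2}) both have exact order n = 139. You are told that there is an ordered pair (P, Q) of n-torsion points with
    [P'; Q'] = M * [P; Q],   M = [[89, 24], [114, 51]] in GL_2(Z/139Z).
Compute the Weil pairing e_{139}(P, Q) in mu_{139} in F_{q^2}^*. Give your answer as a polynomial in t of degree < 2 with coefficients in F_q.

44031092903882 + 177585347587869*t

Under M = [[89,24],[114,51]] in GL_2(Z/139), e_{139}(P',Q') = e_{139}(P,Q)^(89*51-24*114 mod 139).
89*51 - 24*114 = 1803; reduced mod 139: det = 135, inverse 104.
Double-and-add over 10001011: 8-1 doublings, 4-1 additions; each step l_{T,T}/v_{2T} or l_{T,P'}/v at Q'+S for random S.
The quotient is 40103694744911 + 10701640985105*t.
(40103694744911 + 10701640985105*t)^{104} mod (207421108757221,f) = 44031092903882 + 177585347587869*t.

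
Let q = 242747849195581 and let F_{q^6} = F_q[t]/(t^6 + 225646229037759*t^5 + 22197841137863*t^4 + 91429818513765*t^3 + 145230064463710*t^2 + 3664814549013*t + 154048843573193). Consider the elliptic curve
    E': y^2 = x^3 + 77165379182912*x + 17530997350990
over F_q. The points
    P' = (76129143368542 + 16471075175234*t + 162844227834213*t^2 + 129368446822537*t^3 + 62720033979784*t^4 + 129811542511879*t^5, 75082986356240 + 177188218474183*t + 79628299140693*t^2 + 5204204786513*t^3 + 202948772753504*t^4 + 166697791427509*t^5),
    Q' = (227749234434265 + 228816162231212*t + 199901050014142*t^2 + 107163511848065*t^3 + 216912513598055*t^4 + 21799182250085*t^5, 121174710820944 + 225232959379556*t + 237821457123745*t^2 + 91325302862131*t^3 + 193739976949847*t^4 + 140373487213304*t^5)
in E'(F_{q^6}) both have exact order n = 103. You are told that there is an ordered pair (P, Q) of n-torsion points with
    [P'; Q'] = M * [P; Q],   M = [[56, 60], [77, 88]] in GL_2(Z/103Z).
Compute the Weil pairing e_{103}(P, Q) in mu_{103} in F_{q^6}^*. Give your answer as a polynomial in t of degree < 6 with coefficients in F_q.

100566284589227 + 21640286798543*t + 159023879443893*t^2 + 109155916596376*t^3 + 167968435684705*t^4 + 52227063472028*t^5

Under M = [[56,60],[77,88]] in GL_2(Z/103), e_{103}(P',Q') = e_{103}(P,Q)^(56*88-60*77 mod 103).
56*88 - 60*77 = 308; reduced mod 103: det = 102, inverse 102.
Miller loop for e_{103} over F_{242747849195581^6}: bits of 103 = 1100111; 6 double steps + 4 add steps, l/v at each.
Miller gives e_{103}(P',Q') = 169487592832973 + 119403191397274*t + 96034841927312*t^2 + 134756225087712*t^3 + 204051348978000*t^4 + 32550856842771*t^5 in F_{242747849195581^6}.
(169487592832973 + 119403191397274*t + 96034841927312*t^2 + 134756225087712*t^3 + 204051348978000*t^4 + 32550856842771*t^5)^{102} mod (242747849195581,f) = 100566284589227 + 21640286798543*t + 159023879443893*t^2 + 109155916596376*t^3 + 167968435684705*t^4 + 52227063472028*t^5.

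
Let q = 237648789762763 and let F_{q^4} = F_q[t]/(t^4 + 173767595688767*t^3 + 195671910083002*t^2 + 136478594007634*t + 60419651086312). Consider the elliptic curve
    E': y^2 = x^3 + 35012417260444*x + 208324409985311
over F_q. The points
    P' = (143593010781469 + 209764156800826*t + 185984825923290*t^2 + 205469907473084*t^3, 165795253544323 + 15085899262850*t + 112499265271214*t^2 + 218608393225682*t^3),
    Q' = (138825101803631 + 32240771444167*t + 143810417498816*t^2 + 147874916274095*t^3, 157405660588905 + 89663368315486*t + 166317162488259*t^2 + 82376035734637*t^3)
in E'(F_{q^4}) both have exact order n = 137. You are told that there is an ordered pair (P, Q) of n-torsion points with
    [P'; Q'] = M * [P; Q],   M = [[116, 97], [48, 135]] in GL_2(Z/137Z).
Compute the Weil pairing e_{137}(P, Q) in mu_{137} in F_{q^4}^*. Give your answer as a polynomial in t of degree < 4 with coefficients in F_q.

Under M = [[116,97],[48,135]] in GL_2(Z/137), e_{137}(P',Q') = e_{137}(P,Q)^(116*135-97*48 mod 137).
So e_{137}(P,Q) = e_{137}(P',Q')^{109}, since 44*109 = 1 mod 137.
n = 137 = (10001001)_2 (8 bits, wt 3); accumulate f_{137,P'}(Q'+S)/f_{137,P'}(S) along the 7-step ladder.
e_{137}(P',Q') = 47664429158705 + 142601460134055*t + 199132030816780*t^2 + 94763991175070*t^3.
e_{137}(P,Q) = (47664429158705 + 142601460134055*t + 199132030816780*t^2 + 94763991175070*t^3)^{109} = 92469013005906 + 145522239714310*t + 171199046858061*t^2 + 38469353004861*t^3.

92469013005906 + 145522239714310*t + 171199046858061*t^2 + 38469353004861*t^3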